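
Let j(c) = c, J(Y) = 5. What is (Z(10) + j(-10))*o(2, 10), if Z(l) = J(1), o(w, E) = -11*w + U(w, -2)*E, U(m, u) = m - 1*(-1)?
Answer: -40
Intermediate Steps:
U(m, u) = 1 + m (U(m, u) = m + 1 = 1 + m)
o(w, E) = -11*w + E*(1 + w) (o(w, E) = -11*w + (1 + w)*E = -11*w + E*(1 + w))
Z(l) = 5
(Z(10) + j(-10))*o(2, 10) = (5 - 10)*(-11*2 + 10*(1 + 2)) = -5*(-22 + 10*3) = -5*(-22 + 30) = -5*8 = -40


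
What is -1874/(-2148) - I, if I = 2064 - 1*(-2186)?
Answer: -4563563/1074 ≈ -4249.1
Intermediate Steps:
I = 4250 (I = 2064 + 2186 = 4250)
-1874/(-2148) - I = -1874/(-2148) - 1*4250 = -1874*(-1/2148) - 4250 = 937/1074 - 4250 = -4563563/1074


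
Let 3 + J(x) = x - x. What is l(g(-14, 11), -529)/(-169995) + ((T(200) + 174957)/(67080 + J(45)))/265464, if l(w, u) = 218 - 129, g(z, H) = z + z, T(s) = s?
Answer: -518335080859/1009006950372120 ≈ -0.00051371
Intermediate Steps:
g(z, H) = 2*z
J(x) = -3 (J(x) = -3 + (x - x) = -3 + 0 = -3)
l(w, u) = 89
l(g(-14, 11), -529)/(-169995) + ((T(200) + 174957)/(67080 + J(45)))/265464 = 89/(-169995) + ((200 + 174957)/(67080 - 3))/265464 = 89*(-1/169995) + (175157/67077)*(1/265464) = -89/169995 + (175157*(1/67077))*(1/265464) = -89/169995 + (175157/67077)*(1/265464) = -89/169995 + 175157/17806528728 = -518335080859/1009006950372120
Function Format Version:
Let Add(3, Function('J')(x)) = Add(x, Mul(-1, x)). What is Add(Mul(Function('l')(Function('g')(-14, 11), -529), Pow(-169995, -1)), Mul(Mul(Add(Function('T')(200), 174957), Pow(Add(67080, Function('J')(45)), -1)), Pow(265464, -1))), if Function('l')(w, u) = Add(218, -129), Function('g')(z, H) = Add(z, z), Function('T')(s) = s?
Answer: Rational(-518335080859, 1009006950372120) ≈ -0.00051371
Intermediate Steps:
Function('g')(z, H) = Mul(2, z)
Function('J')(x) = -3 (Function('J')(x) = Add(-3, Add(x, Mul(-1, x))) = Add(-3, 0) = -3)
Function('l')(w, u) = 89
Add(Mul(Function('l')(Function('g')(-14, 11), -529), Pow(-169995, -1)), Mul(Mul(Add(Function('T')(200), 174957), Pow(Add(67080, Function('J')(45)), -1)), Pow(265464, -1))) = Add(Mul(89, Pow(-169995, -1)), Mul(Mul(Add(200, 174957), Pow(Add(67080, -3), -1)), Pow(265464, -1))) = Add(Mul(89, Rational(-1, 169995)), Mul(Mul(175157, Pow(67077, -1)), Rational(1, 265464))) = Add(Rational(-89, 169995), Mul(Mul(175157, Rational(1, 67077)), Rational(1, 265464))) = Add(Rational(-89, 169995), Mul(Rational(175157, 67077), Rational(1, 265464))) = Add(Rational(-89, 169995), Rational(175157, 17806528728)) = Rational(-518335080859, 1009006950372120)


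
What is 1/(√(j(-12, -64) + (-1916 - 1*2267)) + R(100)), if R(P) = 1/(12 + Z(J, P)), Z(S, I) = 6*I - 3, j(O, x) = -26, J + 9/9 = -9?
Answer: 609/1561038130 - 370881*I*√4209/1561038130 ≈ 3.9013e-7 - 0.015414*I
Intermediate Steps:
J = -10 (J = -1 - 9 = -10)
Z(S, I) = -3 + 6*I
R(P) = 1/(9 + 6*P) (R(P) = 1/(12 + (-3 + 6*P)) = 1/(9 + 6*P))
1/(√(j(-12, -64) + (-1916 - 1*2267)) + R(100)) = 1/(√(-26 + (-1916 - 1*2267)) + 1/(3*(3 + 2*100))) = 1/(√(-26 + (-1916 - 2267)) + 1/(3*(3 + 200))) = 1/(√(-26 - 4183) + (⅓)/203) = 1/(√(-4209) + (⅓)*(1/203)) = 1/(I*√4209 + 1/609) = 1/(1/609 + I*√4209)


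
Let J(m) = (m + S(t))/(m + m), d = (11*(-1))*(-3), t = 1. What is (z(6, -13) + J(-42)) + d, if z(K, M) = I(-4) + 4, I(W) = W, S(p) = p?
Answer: 2813/84 ≈ 33.488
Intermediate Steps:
d = 33 (d = -11*(-3) = 33)
z(K, M) = 0 (z(K, M) = -4 + 4 = 0)
J(m) = (1 + m)/(2*m) (J(m) = (m + 1)/(m + m) = (1 + m)/((2*m)) = (1 + m)*(1/(2*m)) = (1 + m)/(2*m))
(z(6, -13) + J(-42)) + d = (0 + (½)*(1 - 42)/(-42)) + 33 = (0 + (½)*(-1/42)*(-41)) + 33 = (0 + 41/84) + 33 = 41/84 + 33 = 2813/84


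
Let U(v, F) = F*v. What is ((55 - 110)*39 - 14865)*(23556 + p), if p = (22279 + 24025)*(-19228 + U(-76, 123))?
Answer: 22506943911480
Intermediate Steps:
p = -1323183104 (p = (22279 + 24025)*(-19228 + 123*(-76)) = 46304*(-19228 - 9348) = 46304*(-28576) = -1323183104)
((55 - 110)*39 - 14865)*(23556 + p) = ((55 - 110)*39 - 14865)*(23556 - 1323183104) = (-55*39 - 14865)*(-1323159548) = (-2145 - 14865)*(-1323159548) = -17010*(-1323159548) = 22506943911480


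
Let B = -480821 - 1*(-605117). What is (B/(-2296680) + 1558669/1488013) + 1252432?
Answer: 178340702116773748/142395404035 ≈ 1.2524e+6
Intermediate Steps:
B = 124296 (B = -480821 + 605117 = 124296)
(B/(-2296680) + 1558669/1488013) + 1252432 = (124296/(-2296680) + 1558669/1488013) + 1252432 = (124296*(-1/2296680) + 1558669*(1/1488013)) + 1252432 = (-5179/95695 + 1558669/1488013) + 1252432 = 141450410628/142395404035 + 1252432 = 178340702116773748/142395404035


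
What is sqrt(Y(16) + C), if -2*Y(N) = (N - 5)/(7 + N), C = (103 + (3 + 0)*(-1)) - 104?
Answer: I*sqrt(8970)/46 ≈ 2.0589*I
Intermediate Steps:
C = -4 (C = (103 + 3*(-1)) - 104 = (103 - 3) - 104 = 100 - 104 = -4)
Y(N) = -(-5 + N)/(2*(7 + N)) (Y(N) = -(N - 5)/(2*(7 + N)) = -(-5 + N)/(2*(7 + N)))
sqrt(Y(16) + C) = sqrt((5 - 1*16)/(2*(7 + 16)) - 4) = sqrt((1/2)*(5 - 16)/23 - 4) = sqrt((1/2)*(1/23)*(-11) - 4) = sqrt(-11/46 - 4) = sqrt(-195/46) = I*sqrt(8970)/46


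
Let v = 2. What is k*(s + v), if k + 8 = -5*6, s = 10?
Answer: -456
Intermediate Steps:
k = -38 (k = -8 - 5*6 = -8 - 30 = -38)
k*(s + v) = -38*(10 + 2) = -38*12 = -456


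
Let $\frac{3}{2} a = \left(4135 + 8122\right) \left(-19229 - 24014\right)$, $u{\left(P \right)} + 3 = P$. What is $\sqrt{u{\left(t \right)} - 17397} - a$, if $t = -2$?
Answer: $\frac{1060058902}{3} + i \sqrt{17402} \approx 3.5335 \cdot 10^{8} + 131.92 i$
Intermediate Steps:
$u{\left(P \right)} = -3 + P$
$a = - \frac{1060058902}{3}$ ($a = \frac{2 \left(4135 + 8122\right) \left(-19229 - 24014\right)}{3} = \frac{2 \cdot 12257 \left(-43243\right)}{3} = \frac{2}{3} \left(-530029451\right) = - \frac{1060058902}{3} \approx -3.5335 \cdot 10^{8}$)
$\sqrt{u{\left(t \right)} - 17397} - a = \sqrt{\left(-3 - 2\right) - 17397} - - \frac{1060058902}{3} = \sqrt{-5 - 17397} + \frac{1060058902}{3} = \sqrt{-17402} + \frac{1060058902}{3} = i \sqrt{17402} + \frac{1060058902}{3} = \frac{1060058902}{3} + i \sqrt{17402}$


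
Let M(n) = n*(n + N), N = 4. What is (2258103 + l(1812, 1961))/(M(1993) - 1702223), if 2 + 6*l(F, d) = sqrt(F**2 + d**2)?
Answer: 3387154/3416697 + sqrt(7128865)/13666788 ≈ 0.99155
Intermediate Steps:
M(n) = n*(4 + n) (M(n) = n*(n + 4) = n*(4 + n))
l(F, d) = -1/3 + sqrt(F**2 + d**2)/6
(2258103 + l(1812, 1961))/(M(1993) - 1702223) = (2258103 + (-1/3 + sqrt(1812**2 + 1961**2)/6))/(1993*(4 + 1993) - 1702223) = (2258103 + (-1/3 + sqrt(3283344 + 3845521)/6))/(1993*1997 - 1702223) = (2258103 + (-1/3 + sqrt(7128865)/6))/(3980021 - 1702223) = (6774308/3 + sqrt(7128865)/6)/2277798 = (6774308/3 + sqrt(7128865)/6)*(1/2277798) = 3387154/3416697 + sqrt(7128865)/13666788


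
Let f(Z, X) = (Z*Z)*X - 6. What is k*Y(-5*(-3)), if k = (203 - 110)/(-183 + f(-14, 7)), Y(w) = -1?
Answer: -93/1183 ≈ -0.078614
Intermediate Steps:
f(Z, X) = -6 + X*Z² (f(Z, X) = Z²*X - 6 = X*Z² - 6 = -6 + X*Z²)
k = 93/1183 (k = (203 - 110)/(-183 + (-6 + 7*(-14)²)) = 93/(-183 + (-6 + 7*196)) = 93/(-183 + (-6 + 1372)) = 93/(-183 + 1366) = 93/1183 ≈ 0.078614)
k*Y(-5*(-3)) = (93/1183)*(-1) = -93/1183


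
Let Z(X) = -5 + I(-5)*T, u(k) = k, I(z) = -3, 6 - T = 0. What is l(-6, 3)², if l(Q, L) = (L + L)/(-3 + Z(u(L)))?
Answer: 9/169 ≈ 0.053254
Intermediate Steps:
T = 6 (T = 6 - 1*0 = 6 + 0 = 6)
Z(X) = -23 (Z(X) = -5 - 3*6 = -5 - 18 = -23)
l(Q, L) = -L/13 (l(Q, L) = (L + L)/(-3 - 23) = (2*L)/(-26) = (2*L)*(-1/26) = -L/13)
l(-6, 3)² = (-1/13*3)² = (-3/13)² = 9/169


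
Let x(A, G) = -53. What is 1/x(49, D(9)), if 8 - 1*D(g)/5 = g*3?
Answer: -1/53 ≈ -0.018868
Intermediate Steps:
D(g) = 40 - 15*g (D(g) = 40 - 5*g*3 = 40 - 15*g)
1/x(49, D(9)) = 1/(-53) = -1/53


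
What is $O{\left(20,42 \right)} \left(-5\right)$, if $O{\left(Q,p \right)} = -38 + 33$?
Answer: $25$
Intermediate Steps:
$O{\left(Q,p \right)} = -5$
$O{\left(20,42 \right)} \left(-5\right) = \left(-5\right) \left(-5\right) = 25$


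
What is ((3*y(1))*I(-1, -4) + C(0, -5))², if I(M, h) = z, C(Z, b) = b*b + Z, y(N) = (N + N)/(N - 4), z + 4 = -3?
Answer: 1521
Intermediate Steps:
z = -7 (z = -4 - 3 = -7)
y(N) = 2*N/(-4 + N) (y(N) = (2*N)/(-4 + N) = 2*N/(-4 + N))
C(Z, b) = Z + b² (C(Z, b) = b² + Z = Z + b²)
I(M, h) = -7
((3*y(1))*I(-1, -4) + C(0, -5))² = ((3*(2*1/(-4 + 1)))*(-7) + (0 + (-5)²))² = ((3*(2*1/(-3)))*(-7) + (0 + 25))² = ((3*(2*1*(-⅓)))*(-7) + 25)² = ((3*(-⅔))*(-7) + 25)² = (-2*(-7) + 25)² = (14 + 25)² = 39² = 1521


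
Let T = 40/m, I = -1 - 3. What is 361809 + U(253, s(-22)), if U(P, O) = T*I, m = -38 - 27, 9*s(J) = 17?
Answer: 4703549/13 ≈ 3.6181e+5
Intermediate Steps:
s(J) = 17/9 (s(J) = (⅑)*17 = 17/9)
m = -65
I = -4
T = -8/13 (T = 40/(-65) = 40*(-1/65) = -8/13 ≈ -0.61539)
U(P, O) = 32/13 (U(P, O) = -8/13*(-4) = 32/13)
361809 + U(253, s(-22)) = 361809 + 32/13 = 4703549/13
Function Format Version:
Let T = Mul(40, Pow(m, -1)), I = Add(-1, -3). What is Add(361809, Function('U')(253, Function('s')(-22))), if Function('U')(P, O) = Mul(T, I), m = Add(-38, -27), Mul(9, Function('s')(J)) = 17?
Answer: Rational(4703549, 13) ≈ 3.6181e+5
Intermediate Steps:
Function('s')(J) = Rational(17, 9) (Function('s')(J) = Mul(Rational(1, 9), 17) = Rational(17, 9))
m = -65
I = -4
T = Rational(-8, 13) (T = Mul(40, Pow(-65, -1)) = Mul(40, Rational(-1, 65)) = Rational(-8, 13) ≈ -0.61539)
Function('U')(P, O) = Rational(32, 13) (Function('U')(P, O) = Mul(Rational(-8, 13), -4) = Rational(32, 13))
Add(361809, Function('U')(253, Function('s')(-22))) = Add(361809, Rational(32, 13)) = Rational(4703549, 13)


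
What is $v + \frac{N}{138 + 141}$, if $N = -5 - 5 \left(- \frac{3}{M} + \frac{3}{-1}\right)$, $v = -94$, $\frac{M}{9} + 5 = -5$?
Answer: $- \frac{157297}{1674} \approx -93.965$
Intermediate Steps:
$M = -90$ ($M = -45 + 9 \left(-5\right) = -45 - 45 = -90$)
$N = \frac{59}{6}$ ($N = -5 - 5 \left(- \frac{3}{-90} + \frac{3}{-1}\right) = -5 - 5 \left(\left(-3\right) \left(- \frac{1}{90}\right) + 3 \left(-1\right)\right) = -5 - 5 \left(\frac{1}{30} - 3\right) = -5 - - \frac{89}{6} = -5 + \frac{89}{6} = \frac{59}{6} \approx 9.8333$)
$v + \frac{N}{138 + 141} = -94 + \frac{1}{138 + 141} \cdot \frac{59}{6} = -94 + \frac{1}{279} \cdot \frac{59}{6} = -94 + \frac{59}{1674} = - \frac{157297}{1674}$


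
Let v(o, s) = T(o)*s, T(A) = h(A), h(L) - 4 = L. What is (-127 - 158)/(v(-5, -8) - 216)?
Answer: 285/208 ≈ 1.3702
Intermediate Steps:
h(L) = 4 + L
T(A) = 4 + A
v(o, s) = s*(4 + o) (v(o, s) = (4 + o)*s = s*(4 + o))
(-127 - 158)/(v(-5, -8) - 216) = (-127 - 158)/(-8*(4 - 5) - 216) = -285/(-8*(-1) - 216) = -285/(8 - 216) = -285/(-208) = -285*(-1/208) = 285/208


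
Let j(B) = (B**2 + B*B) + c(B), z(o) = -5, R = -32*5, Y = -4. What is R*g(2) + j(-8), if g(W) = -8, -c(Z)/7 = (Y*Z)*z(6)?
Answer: 2528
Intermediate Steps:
R = -160
c(Z) = -140*Z (c(Z) = -7*(-4*Z)*(-5) = -140*Z)
j(B) = -140*B + 2*B**2 (j(B) = (B**2 + B*B) - 140*B = (B**2 + B**2) - 140*B = 2*B**2 - 140*B = -140*B + 2*B**2)
R*g(2) + j(-8) = -160*(-8) + 2*(-8)*(-70 - 8) = 1280 + 2*(-8)*(-78) = 1280 + 1248 = 2528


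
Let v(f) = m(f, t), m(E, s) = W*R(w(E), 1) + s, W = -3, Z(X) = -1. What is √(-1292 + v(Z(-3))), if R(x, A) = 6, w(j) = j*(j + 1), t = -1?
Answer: I*√1311 ≈ 36.208*I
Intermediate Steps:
w(j) = j*(1 + j)
m(E, s) = -18 + s (m(E, s) = -3*6 + s = -18 + s)
v(f) = -19 (v(f) = -18 - 1 = -19)
√(-1292 + v(Z(-3))) = √(-1292 - 19) = √(-1311) = I*√1311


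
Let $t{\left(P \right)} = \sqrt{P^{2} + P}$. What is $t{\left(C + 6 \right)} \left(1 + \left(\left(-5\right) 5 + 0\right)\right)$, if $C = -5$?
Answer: $- 24 \sqrt{2} \approx -33.941$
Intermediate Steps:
$t{\left(P \right)} = \sqrt{P + P^{2}}$
$t{\left(C + 6 \right)} \left(1 + \left(\left(-5\right) 5 + 0\right)\right) = \sqrt{\left(-5 + 6\right) \left(1 + \left(-5 + 6\right)\right)} \left(1 + \left(\left(-5\right) 5 + 0\right)\right) = \sqrt{1 \left(1 + 1\right)} \left(1 + \left(-25 + 0\right)\right) = \sqrt{1 \cdot 2} \left(1 - 25\right) = \sqrt{2} \left(-24\right) = - 24 \sqrt{2}$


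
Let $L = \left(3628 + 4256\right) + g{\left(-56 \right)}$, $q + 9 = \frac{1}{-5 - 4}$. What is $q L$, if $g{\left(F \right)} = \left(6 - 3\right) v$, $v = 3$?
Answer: $-71914$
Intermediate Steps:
$g{\left(F \right)} = 9$ ($g{\left(F \right)} = \left(6 - 3\right) 3 = 3 \cdot 3 = 9$)
$q = - \frac{82}{9}$ ($q = -9 + \frac{1}{-5 - 4} = -9 + \frac{1}{-9} = -9 - \frac{1}{9} = - \frac{82}{9} \approx -9.1111$)
$L = 7893$ ($L = \left(3628 + 4256\right) + 9 = 7884 + 9 = 7893$)
$q L = \left(- \frac{82}{9}\right) 7893 = -71914$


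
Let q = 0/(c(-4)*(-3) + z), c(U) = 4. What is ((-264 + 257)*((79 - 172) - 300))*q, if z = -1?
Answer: 0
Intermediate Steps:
q = 0 (q = 0/(4*(-3) - 1) = 0/(-12 - 1) = 0/(-13) = 0*(-1/13) = 0)
((-264 + 257)*((79 - 172) - 300))*q = ((-264 + 257)*((79 - 172) - 300))*0 = -7*(-93 - 300)*0 = -7*(-393)*0 = 2751*0 = 0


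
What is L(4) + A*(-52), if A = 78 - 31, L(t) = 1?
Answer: -2443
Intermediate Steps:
A = 47
L(4) + A*(-52) = 1 + 47*(-52) = 1 - 2444 = -2443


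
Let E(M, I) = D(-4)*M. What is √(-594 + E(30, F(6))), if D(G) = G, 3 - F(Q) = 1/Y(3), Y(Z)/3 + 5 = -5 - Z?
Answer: I*√714 ≈ 26.721*I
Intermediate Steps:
Y(Z) = -30 - 3*Z (Y(Z) = -15 + 3*(-5 - Z) = -15 + (-15 - 3*Z) = -30 - 3*Z)
F(Q) = 118/39 (F(Q) = 3 - 1/(-30 - 3*3) = 3 - 1/(-30 - 9) = 3 - 1/(-39) = 3 - 1*(-1/39) = 3 + 1/39 = 118/39)
E(M, I) = -4*M
√(-594 + E(30, F(6))) = √(-594 - 4*30) = √(-594 - 120) = √(-714) = I*√714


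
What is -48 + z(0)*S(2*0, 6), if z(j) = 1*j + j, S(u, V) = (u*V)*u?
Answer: -48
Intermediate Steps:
S(u, V) = V*u**2 (S(u, V) = (V*u)*u = V*u**2)
z(j) = 2*j (z(j) = j + j = 2*j)
-48 + z(0)*S(2*0, 6) = -48 + (2*0)*(6*(2*0)**2) = -48 + 0*(6*0**2) = -48 + 0*(6*0) = -48 + 0*0 = -48 + 0 = -48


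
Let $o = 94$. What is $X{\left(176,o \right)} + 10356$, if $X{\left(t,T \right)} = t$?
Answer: $10532$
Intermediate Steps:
$X{\left(176,o \right)} + 10356 = 176 + 10356 = 10532$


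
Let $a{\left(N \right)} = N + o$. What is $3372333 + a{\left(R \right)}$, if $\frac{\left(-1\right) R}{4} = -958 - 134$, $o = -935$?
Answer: $3375766$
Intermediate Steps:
$R = 4368$ ($R = - 4 \left(-958 - 134\right) = \left(-4\right) \left(-1092\right) = 4368$)
$a{\left(N \right)} = -935 + N$ ($a{\left(N \right)} = N - 935 = -935 + N$)
$3372333 + a{\left(R \right)} = 3372333 + \left(-935 + 4368\right) = 3372333 + 3433 = 3375766$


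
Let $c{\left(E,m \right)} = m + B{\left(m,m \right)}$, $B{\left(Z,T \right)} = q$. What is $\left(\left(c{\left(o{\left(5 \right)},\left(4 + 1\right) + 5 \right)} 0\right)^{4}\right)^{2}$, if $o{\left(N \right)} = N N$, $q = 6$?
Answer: $0$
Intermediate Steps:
$o{\left(N \right)} = N^{2}$
$B{\left(Z,T \right)} = 6$
$c{\left(E,m \right)} = 6 + m$ ($c{\left(E,m \right)} = m + 6 = 6 + m$)
$\left(\left(c{\left(o{\left(5 \right)},\left(4 + 1\right) + 5 \right)} 0\right)^{4}\right)^{2} = \left(\left(\left(6 + \left(\left(4 + 1\right) + 5\right)\right) 0\right)^{4}\right)^{2} = \left(\left(\left(6 + \left(5 + 5\right)\right) 0\right)^{4}\right)^{2} = \left(\left(\left(6 + 10\right) 0\right)^{4}\right)^{2} = \left(\left(16 \cdot 0\right)^{4}\right)^{2} = \left(0^{4}\right)^{2} = 0^{2} = 0$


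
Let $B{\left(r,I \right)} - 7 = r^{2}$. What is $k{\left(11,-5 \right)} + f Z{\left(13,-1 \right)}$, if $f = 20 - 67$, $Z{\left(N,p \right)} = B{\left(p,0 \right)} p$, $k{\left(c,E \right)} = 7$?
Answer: $383$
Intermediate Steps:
$B{\left(r,I \right)} = 7 + r^{2}$
$Z{\left(N,p \right)} = p \left(7 + p^{2}\right)$ ($Z{\left(N,p \right)} = \left(7 + p^{2}\right) p = p \left(7 + p^{2}\right)$)
$f = -47$
$k{\left(11,-5 \right)} + f Z{\left(13,-1 \right)} = 7 - 47 \left(- (7 + \left(-1\right)^{2})\right) = 7 - 47 \left(- (7 + 1)\right) = 7 - 47 \left(\left(-1\right) 8\right) = 7 - -376 = 7 + 376 = 383$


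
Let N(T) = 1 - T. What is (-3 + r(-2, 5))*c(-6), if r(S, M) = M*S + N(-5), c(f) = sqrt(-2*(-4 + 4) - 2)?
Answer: -7*I*sqrt(2) ≈ -9.8995*I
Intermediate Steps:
c(f) = I*sqrt(2) (c(f) = sqrt(-2*0 - 2) = sqrt(0 - 2) = sqrt(-2) = I*sqrt(2))
r(S, M) = 6 + M*S (r(S, M) = M*S + (1 - 1*(-5)) = M*S + (1 + 5) = M*S + 6 = 6 + M*S)
(-3 + r(-2, 5))*c(-6) = (-3 + (6 + 5*(-2)))*(I*sqrt(2)) = (-3 + (6 - 10))*(I*sqrt(2)) = (-3 - 4)*(I*sqrt(2)) = -7*I*sqrt(2)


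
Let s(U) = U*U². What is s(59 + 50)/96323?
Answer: 1295029/96323 ≈ 13.445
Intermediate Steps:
s(U) = U³
s(59 + 50)/96323 = (59 + 50)³/96323 = 109³*(1/96323) = 1295029*(1/96323) = 1295029/96323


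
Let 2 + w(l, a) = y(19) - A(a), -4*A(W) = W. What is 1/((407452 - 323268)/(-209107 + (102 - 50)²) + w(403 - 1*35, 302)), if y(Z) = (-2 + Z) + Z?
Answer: 412806/45033889 ≈ 0.0091666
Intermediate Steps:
A(W) = -W/4
y(Z) = -2 + 2*Z
w(l, a) = 34 + a/4 (w(l, a) = -2 + ((-2 + 2*19) - (-1)*a/4) = -2 + ((-2 + 38) + a/4) = -2 + (36 + a/4) = 34 + a/4)
1/((407452 - 323268)/(-209107 + (102 - 50)²) + w(403 - 1*35, 302)) = 1/((407452 - 323268)/(-209107 + (102 - 50)²) + (34 + (¼)*302)) = 1/(84184/(-209107 + 52²) + (34 + 151/2)) = 1/(84184/(-209107 + 2704) + 219/2) = 1/(84184/(-206403) + 219/2) = 1/(84184*(-1/206403) + 219/2) = 1/(-84184/206403 + 219/2) = 1/(45033889/412806) = 412806/45033889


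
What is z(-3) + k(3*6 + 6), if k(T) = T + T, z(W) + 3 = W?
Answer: 42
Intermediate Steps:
z(W) = -3 + W
k(T) = 2*T
z(-3) + k(3*6 + 6) = (-3 - 3) + 2*(3*6 + 6) = -6 + 2*(18 + 6) = -6 + 2*24 = -6 + 48 = 42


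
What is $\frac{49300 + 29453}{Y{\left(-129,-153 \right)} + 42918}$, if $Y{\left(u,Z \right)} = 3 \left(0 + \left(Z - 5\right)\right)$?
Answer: $\frac{26251}{14148} \approx 1.8555$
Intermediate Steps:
$Y{\left(u,Z \right)} = -15 + 3 Z$ ($Y{\left(u,Z \right)} = 3 \left(0 + \left(Z - 5\right)\right) = 3 \left(0 + \left(-5 + Z\right)\right) = 3 \left(-5 + Z\right) = -15 + 3 Z$)
$\frac{49300 + 29453}{Y{\left(-129,-153 \right)} + 42918} = \frac{49300 + 29453}{\left(-15 + 3 \left(-153\right)\right) + 42918} = \frac{78753}{\left(-15 - 459\right) + 42918} = \frac{78753}{-474 + 42918} = \frac{78753}{42444} = 78753 \cdot \frac{1}{42444} = \frac{26251}{14148}$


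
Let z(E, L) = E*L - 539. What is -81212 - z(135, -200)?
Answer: -53673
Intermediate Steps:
z(E, L) = -539 + E*L
-81212 - z(135, -200) = -81212 - (-539 + 135*(-200)) = -81212 - (-539 - 27000) = -81212 - 1*(-27539) = -81212 + 27539 = -53673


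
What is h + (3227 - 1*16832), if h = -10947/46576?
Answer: -15455547/1136 ≈ -13605.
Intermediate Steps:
h = -267/1136 (h = -10947*1/46576 = -267/1136 ≈ -0.23504)
h + (3227 - 1*16832) = -267/1136 + (3227 - 1*16832) = -267/1136 + (3227 - 16832) = -267/1136 - 13605 = -15455547/1136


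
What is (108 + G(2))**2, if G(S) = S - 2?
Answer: 11664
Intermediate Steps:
G(S) = -2 + S
(108 + G(2))**2 = (108 + (-2 + 2))**2 = (108 + 0)**2 = 108**2 = 11664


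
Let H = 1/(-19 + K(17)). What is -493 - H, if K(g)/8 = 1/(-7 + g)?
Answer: -44858/91 ≈ -492.94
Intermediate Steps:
K(g) = 8/(-7 + g)
H = -5/91 (H = 1/(-19 + 8/(-7 + 17)) = 1/(-19 + 8/10) = 1/(-19 + 8*(⅒)) = 1/(-19 + ⅘) = 1/(-91/5) = -5/91 ≈ -0.054945)
-493 - H = -493 - 1*(-5/91) = -493 + 5/91 = -44858/91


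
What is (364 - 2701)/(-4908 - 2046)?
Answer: 41/122 ≈ 0.33607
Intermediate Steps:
(364 - 2701)/(-4908 - 2046) = -2337/(-6954) = -2337*(-1/6954) = 41/122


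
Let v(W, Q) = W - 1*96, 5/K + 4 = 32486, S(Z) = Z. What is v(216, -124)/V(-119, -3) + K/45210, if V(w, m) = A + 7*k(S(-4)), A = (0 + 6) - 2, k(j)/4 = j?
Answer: -979007477/881106732 ≈ -1.1111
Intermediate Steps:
k(j) = 4*j
K = 5/32482 (K = 5/(-4 + 32486) = 5/32482 ≈ 0.00015393)
A = 4 (A = 6 - 2 = 4)
V(w, m) = -108 (V(w, m) = 4 + 7*(4*(-4)) = 4 + 7*(-16) = 4 - 112 = -108)
v(W, Q) = -96 + W (v(W, Q) = W - 96 = -96 + W)
v(216, -124)/V(-119, -3) + K/45210 = (-96 + 216)/(-108) + (5/32482)/45210 = 120*(-1/108) + (5/32482)*(1/45210) = -10/9 + 1/293702244 = -979007477/881106732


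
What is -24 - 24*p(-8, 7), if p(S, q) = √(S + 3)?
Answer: -24 - 24*I*√5 ≈ -24.0 - 53.666*I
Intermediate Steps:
p(S, q) = √(3 + S)
-24 - 24*p(-8, 7) = -24 - 24*√(3 - 8) = -24 - 24*I*√5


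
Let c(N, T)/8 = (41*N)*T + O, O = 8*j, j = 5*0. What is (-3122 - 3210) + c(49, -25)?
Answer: -408132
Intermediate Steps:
j = 0
O = 0 (O = 8*0 = 0)
c(N, T) = 328*N*T (c(N, T) = 8*((41*N)*T + 0) = 8*(41*N*T + 0) = 8*(41*N*T) = 328*N*T)
(-3122 - 3210) + c(49, -25) = (-3122 - 3210) + 328*49*(-25) = -6332 - 401800 = -408132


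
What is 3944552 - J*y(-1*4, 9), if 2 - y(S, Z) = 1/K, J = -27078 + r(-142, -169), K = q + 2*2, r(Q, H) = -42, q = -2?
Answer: 3985232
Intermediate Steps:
K = 2 (K = -2 + 2*2 = -2 + 4 = 2)
J = -27120 (J = -27078 - 42 = -27120)
y(S, Z) = 3/2 (y(S, Z) = 2 - 1/2 = 3/2)
3944552 - J*y(-1*4, 9) = 3944552 - (-27120)*3/2 = 3944552 - 1*(-40680) = 3944552 + 40680 = 3985232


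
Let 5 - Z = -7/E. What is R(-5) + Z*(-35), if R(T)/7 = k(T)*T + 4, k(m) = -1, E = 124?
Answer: -14133/124 ≈ -113.98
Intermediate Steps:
Z = 627/124 (Z = 5 - (-7)/124 = 5 - 1*(-7/124) = 5 + 7/124 = 627/124 ≈ 5.0564)
R(T) = 28 - 7*T (R(T) = 7*(-T + 4) = 7*(4 - T) = 28 - 7*T)
R(-5) + Z*(-35) = (28 - 7*(-5)) + (627/124)*(-35) = (28 + 35) - 21945/124 = 63 - 21945/124 = -14133/124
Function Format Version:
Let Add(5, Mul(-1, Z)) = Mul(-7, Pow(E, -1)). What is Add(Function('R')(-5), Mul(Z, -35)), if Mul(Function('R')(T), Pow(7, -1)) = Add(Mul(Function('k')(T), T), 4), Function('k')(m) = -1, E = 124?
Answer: Rational(-14133, 124) ≈ -113.98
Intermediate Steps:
Z = Rational(627, 124) (Z = Add(5, Mul(-1, Mul(-7, Pow(124, -1)))) = Add(5, Mul(-1, Mul(-7, Rational(1, 124)))) = Add(5, Mul(-1, Rational(-7, 124))) = Add(5, Rational(7, 124)) = Rational(627, 124) ≈ 5.0564)
Function('R')(T) = Add(28, Mul(-7, T)) (Function('R')(T) = Mul(7, Add(Mul(-1, T), 4)) = Mul(7, Add(4, Mul(-1, T))) = Add(28, Mul(-7, T)))
Add(Function('R')(-5), Mul(Z, -35)) = Add(Add(28, Mul(-7, -5)), Mul(Rational(627, 124), -35)) = Add(Add(28, 35), Rational(-21945, 124)) = Add(63, Rational(-21945, 124)) = Rational(-14133, 124)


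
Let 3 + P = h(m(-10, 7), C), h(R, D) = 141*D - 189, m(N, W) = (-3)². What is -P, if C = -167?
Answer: 23739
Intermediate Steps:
m(N, W) = 9
h(R, D) = -189 + 141*D
P = -23739 (P = -3 + (-189 + 141*(-167)) = -3 + (-189 - 23547) = -3 - 23736 = -23739)
-P = -1*(-23739) = 23739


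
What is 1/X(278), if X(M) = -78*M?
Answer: -1/21684 ≈ -4.6117e-5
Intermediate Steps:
1/X(278) = 1/(-78*278) = 1/(-21684) = -1/21684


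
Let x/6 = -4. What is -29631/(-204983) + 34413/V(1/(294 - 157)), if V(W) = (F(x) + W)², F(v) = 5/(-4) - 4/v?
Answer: 19065408632218335/641465805863 ≈ 29722.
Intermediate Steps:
x = -24 (x = 6*(-4) = -24)
F(v) = -5/4 - 4/v (F(v) = 5*(-¼) - 4/v = -5/4 - 4/v)
V(W) = (-13/12 + W)² (V(W) = ((-5/4 - 4/(-24)) + W)² = ((-5/4 - 4*(-1/24)) + W)² = ((-5/4 + ⅙) + W)² = (-13/12 + W)²)
-29631/(-204983) + 34413/V(1/(294 - 157)) = -29631/(-204983) + 34413/(((-13 + 12/(294 - 157))²/144)) = -29631*(-1/204983) + 34413/(((-13 + 12/137)²/144)) = 29631/204983 + 34413/(((-13 + 12*(1/137))²/144)) = 29631/204983 + 34413/(((-13 + 12/137)²/144)) = 29631/204983 + 34413/(((-1769/137)²/144)) = 29631/204983 + 34413/(((1/144)*(3129361/18769))) = 29631/204983 + 34413/(3129361/2702736) = 29631/204983 + 34413*(2702736/3129361) = 29631/204983 + 93009253968/3129361 = 19065408632218335/641465805863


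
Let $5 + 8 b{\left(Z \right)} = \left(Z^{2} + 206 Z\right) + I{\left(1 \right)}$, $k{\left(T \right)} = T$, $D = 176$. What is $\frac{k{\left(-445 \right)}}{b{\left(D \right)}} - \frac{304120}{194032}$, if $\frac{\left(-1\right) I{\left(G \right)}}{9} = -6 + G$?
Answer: $- \frac{330461165}{203951886} \approx -1.6203$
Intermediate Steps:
$I{\left(G \right)} = 54 - 9 G$ ($I{\left(G \right)} = - 9 \left(-6 + G\right) = 54 - 9 G$)
$b{\left(Z \right)} = 5 + \frac{Z^{2}}{8} + \frac{103 Z}{4}$ ($b{\left(Z \right)} = - \frac{5}{8} + \frac{\left(Z^{2} + 206 Z\right) + \left(54 - 9\right)}{8} = - \frac{5}{8} + \frac{\left(Z^{2} + 206 Z\right) + 45}{8} = - \frac{5}{8} + \frac{45 + Z^{2} + 206 Z}{8} = - \frac{5}{8} + \left(\frac{45}{8} + \frac{Z^{2}}{8} + \frac{103 Z}{4}\right) = 5 + \frac{Z^{2}}{8} + \frac{103 Z}{4}$)
$\frac{k{\left(-445 \right)}}{b{\left(D \right)}} - \frac{304120}{194032} = - \frac{445}{5 + \frac{176^{2}}{8} + \frac{103}{4} \cdot 176} - \frac{304120}{194032} = - \frac{445}{5 + \frac{1}{8} \cdot 30976 + 4532} - \frac{38015}{24254} = - \frac{445}{5 + 3872 + 4532} - \frac{38015}{24254} = - \frac{445}{8409} - \frac{38015}{24254} = - \frac{330461165}{203951886}$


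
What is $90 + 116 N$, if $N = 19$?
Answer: $2294$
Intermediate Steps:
$90 + 116 N = 90 + 116 \cdot 19 = 90 + 2204 = 2294$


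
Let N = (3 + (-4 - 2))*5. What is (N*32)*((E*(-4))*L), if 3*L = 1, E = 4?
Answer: 2560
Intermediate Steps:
L = ⅓ (L = (⅓)*1 = ⅓ ≈ 0.33333)
N = -15 (N = (3 - 6)*5 = -3*5 = -15)
(N*32)*((E*(-4))*L) = (-15*32)*((4*(-4))*(⅓)) = -(-7680)/3 = -480*(-16/3) = 2560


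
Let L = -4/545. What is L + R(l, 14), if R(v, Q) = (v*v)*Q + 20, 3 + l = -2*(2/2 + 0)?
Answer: 201646/545 ≈ 369.99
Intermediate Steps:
l = -5 (l = -3 - 2*(2/2 + 0) = -3 - 2*(2*(½) + 0) = -3 - 2*(1 + 0) = -3 - 2*1 = -3 - 2 = -5)
L = -4/545 (L = (1/545)*(-4) = -4/545 ≈ -0.0073394)
R(v, Q) = 20 + Q*v² (R(v, Q) = v²*Q + 20 = Q*v² + 20 = 20 + Q*v²)
L + R(l, 14) = -4/545 + (20 + 14*(-5)²) = -4/545 + (20 + 14*25) = -4/545 + (20 + 350) = -4/545 + 370 = 201646/545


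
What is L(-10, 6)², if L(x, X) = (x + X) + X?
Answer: 4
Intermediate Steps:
L(x, X) = x + 2*X (L(x, X) = (X + x) + X = x + 2*X)
L(-10, 6)² = (-10 + 2*6)² = (-10 + 12)² = 2² = 4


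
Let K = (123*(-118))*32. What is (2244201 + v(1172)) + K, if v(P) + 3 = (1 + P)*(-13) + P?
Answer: 1765673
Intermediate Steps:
v(P) = -16 - 12*P (v(P) = -3 + ((1 + P)*(-13) + P) = -3 + ((-13 - 13*P) + P) = -3 + (-13 - 12*P) = -16 - 12*P)
K = -464448 (K = -14514*32 = -464448)
(2244201 + v(1172)) + K = (2244201 + (-16 - 12*1172)) - 464448 = (2244201 + (-16 - 14064)) - 464448 = (2244201 - 14080) - 464448 = 2230121 - 464448 = 1765673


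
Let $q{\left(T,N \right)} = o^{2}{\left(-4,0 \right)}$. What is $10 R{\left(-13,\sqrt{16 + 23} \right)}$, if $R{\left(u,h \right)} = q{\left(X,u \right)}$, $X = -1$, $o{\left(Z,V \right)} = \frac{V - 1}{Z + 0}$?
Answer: $\frac{5}{8} \approx 0.625$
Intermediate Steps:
$o{\left(Z,V \right)} = \frac{-1 + V}{Z}$
$q{\left(T,N \right)} = \frac{1}{16}$ ($q{\left(T,N \right)} = \left(\frac{-1 + 0}{-4}\right)^{2} = \left(\left(- \frac{1}{4}\right) \left(-1\right)\right)^{2} = \left(\frac{1}{4}\right)^{2} = \frac{1}{16}$)
$R{\left(u,h \right)} = \frac{1}{16}$
$10 R{\left(-13,\sqrt{16 + 23} \right)} = 10 \cdot \frac{1}{16} = \frac{5}{8}$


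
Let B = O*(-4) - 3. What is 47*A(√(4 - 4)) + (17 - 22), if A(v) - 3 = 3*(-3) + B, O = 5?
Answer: -1368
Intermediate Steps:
B = -23 (B = 5*(-4) - 3 = -20 - 3 = -23)
A(v) = -29 (A(v) = 3 + (3*(-3) - 23) = 3 + (-9 - 23) = 3 - 32 = -29)
47*A(√(4 - 4)) + (17 - 22) = 47*(-29) + (17 - 22) = -1363 - 5 = -1368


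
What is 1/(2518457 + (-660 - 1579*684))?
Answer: 1/1437761 ≈ 6.9553e-7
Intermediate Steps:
1/(2518457 + (-660 - 1579*684)) = 1/(2518457 + (-660 - 1080036)) = 1/(2518457 - 1080696) = 1/1437761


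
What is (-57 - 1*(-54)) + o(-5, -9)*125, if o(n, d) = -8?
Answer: -1003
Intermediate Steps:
(-57 - 1*(-54)) + o(-5, -9)*125 = (-57 - 1*(-54)) - 8*125 = (-57 + 54) - 1000 = -3 - 1000 = -1003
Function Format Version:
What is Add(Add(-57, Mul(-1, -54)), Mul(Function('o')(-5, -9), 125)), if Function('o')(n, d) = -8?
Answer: -1003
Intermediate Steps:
Add(Add(-57, Mul(-1, -54)), Mul(Function('o')(-5, -9), 125)) = Add(Add(-57, Mul(-1, -54)), Mul(-8, 125)) = Add(Add(-57, 54), -1000) = Add(-3, -1000) = -1003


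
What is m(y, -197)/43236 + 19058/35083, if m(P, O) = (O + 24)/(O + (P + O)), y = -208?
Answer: 496049065535/913142849976 ≈ 0.54323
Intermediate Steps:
m(P, O) = (24 + O)/(P + 2*O) (m(P, O) = (24 + O)/(O + (O + P)) = (24 + O)/(P + 2*O))
m(y, -197)/43236 + 19058/35083 = ((24 - 197)/(-208 + 2*(-197)))/43236 + 19058/35083 = (-173/(-208 - 394))*(1/43236) + 19058*(1/35083) = (-173/(-602))*(1/43236) + 19058/35083 = -1/602*(-173)*(1/43236) + 19058/35083 = (173/602)*(1/43236) + 19058/35083 = 173/26028072 + 19058/35083 = 496049065535/913142849976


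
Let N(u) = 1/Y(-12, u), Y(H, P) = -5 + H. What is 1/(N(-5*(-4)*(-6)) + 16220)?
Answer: 17/275739 ≈ 6.1653e-5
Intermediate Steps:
N(u) = -1/17 (N(u) = 1/(-5 - 12) = 1/(-17) = -1/17)
1/(N(-5*(-4)*(-6)) + 16220) = 1/(-1/17 + 16220) = 1/(275739/17) = 17/275739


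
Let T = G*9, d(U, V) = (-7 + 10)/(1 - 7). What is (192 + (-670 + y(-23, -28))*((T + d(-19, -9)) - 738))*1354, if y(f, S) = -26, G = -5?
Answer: 738617832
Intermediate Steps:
d(U, V) = -½ (d(U, V) = 3/(-6) = 3*(-⅙) = -½)
T = -45 (T = -5*9 = -45)
(192 + (-670 + y(-23, -28))*((T + d(-19, -9)) - 738))*1354 = (192 + (-670 - 26)*((-45 - ½) - 738))*1354 = (192 - 696*(-91/2 - 738))*1354 = (192 - 696*(-1567/2))*1354 = (192 + 545316)*1354 = 545508*1354 = 738617832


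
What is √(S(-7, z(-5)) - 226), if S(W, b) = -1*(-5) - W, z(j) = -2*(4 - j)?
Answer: I*√214 ≈ 14.629*I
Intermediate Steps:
z(j) = -8 + 2*j
S(W, b) = 5 - W
√(S(-7, z(-5)) - 226) = √((5 - 1*(-7)) - 226) = √((5 + 7) - 226) = √(12 - 226) = √(-214) = I*√214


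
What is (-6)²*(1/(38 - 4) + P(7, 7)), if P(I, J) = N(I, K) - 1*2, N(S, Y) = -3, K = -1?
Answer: -3042/17 ≈ -178.94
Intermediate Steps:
P(I, J) = -5 (P(I, J) = -3 - 1*2 = -3 - 2 = -5)
(-6)²*(1/(38 - 4) + P(7, 7)) = (-6)²*(1/(38 - 4) - 5) = 36*(1/34 - 5) = 36*(-169/34) = -3042/17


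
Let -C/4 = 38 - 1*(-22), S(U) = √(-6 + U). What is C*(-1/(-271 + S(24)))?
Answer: -65040/73423 - 720*√2/73423 ≈ -0.89969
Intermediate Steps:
C = -240 (C = -4*(38 - 1*(-22)) = -4*(38 + 22) = -4*60 = -240)
C*(-1/(-271 + S(24))) = -(-240)/(-271 + √(-6 + 24)) = -(-240)/(-271 + √18) = -(-240)/(-271 + 3*√2) = 240/(-271 + 3*√2)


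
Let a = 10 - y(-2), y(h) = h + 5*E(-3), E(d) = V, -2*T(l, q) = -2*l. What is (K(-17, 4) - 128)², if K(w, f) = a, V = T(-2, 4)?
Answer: 11236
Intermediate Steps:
T(l, q) = l (T(l, q) = -(-1)*l = l)
V = -2
E(d) = -2
y(h) = -10 + h (y(h) = h + 5*(-2) = h - 10 = -10 + h)
a = 22 (a = 10 - (-10 - 2) = 10 - 1*(-12) = 10 + 12 = 22)
K(w, f) = 22
(K(-17, 4) - 128)² = (22 - 128)² = (-106)² = 11236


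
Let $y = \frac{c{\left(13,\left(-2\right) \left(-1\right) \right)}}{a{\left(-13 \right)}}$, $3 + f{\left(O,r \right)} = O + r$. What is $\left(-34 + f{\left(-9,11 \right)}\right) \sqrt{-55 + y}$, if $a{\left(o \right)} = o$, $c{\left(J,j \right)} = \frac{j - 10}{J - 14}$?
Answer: $- \frac{35 i \sqrt{9399}}{13} \approx - 261.02 i$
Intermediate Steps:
$f{\left(O,r \right)} = -3 + O + r$ ($f{\left(O,r \right)} = -3 + \left(O + r\right) = -3 + O + r$)
$c{\left(J,j \right)} = \frac{-10 + j}{-14 + J}$
$y = - \frac{8}{13}$ ($y = \frac{\frac{1}{-14 + 13} \left(-10 - -2\right)}{-13} = \frac{-10 + 2}{-1} \left(- \frac{1}{13}\right) = \left(-1\right) \left(-8\right) \left(- \frac{1}{13}\right) = 8 \left(- \frac{1}{13}\right) = - \frac{8}{13} \approx -0.61539$)
$\left(-34 + f{\left(-9,11 \right)}\right) \sqrt{-55 + y} = \left(-34 - 1\right) \sqrt{-55 - \frac{8}{13}} = \left(-34 - 1\right) \sqrt{- \frac{723}{13}} = - 35 \frac{i \sqrt{9399}}{13} = - \frac{35 i \sqrt{9399}}{13}$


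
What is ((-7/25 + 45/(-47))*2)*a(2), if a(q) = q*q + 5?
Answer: -26172/1175 ≈ -22.274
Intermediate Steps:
a(q) = 5 + q² (a(q) = q² + 5 = 5 + q²)
((-7/25 + 45/(-47))*2)*a(2) = ((-7/25 + 45/(-47))*2)*(5 + 2²) = ((-7*1/25 + 45*(-1/47))*2)*(5 + 4) = ((-7/25 - 45/47)*2)*9 = -1454/1175*2*9 = -2908/1175*9 = -26172/1175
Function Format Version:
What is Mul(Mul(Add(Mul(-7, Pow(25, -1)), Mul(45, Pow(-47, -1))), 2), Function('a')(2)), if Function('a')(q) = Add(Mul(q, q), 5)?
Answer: Rational(-26172, 1175) ≈ -22.274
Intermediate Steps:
Function('a')(q) = Add(5, Pow(q, 2)) (Function('a')(q) = Add(Pow(q, 2), 5) = Add(5, Pow(q, 2)))
Mul(Mul(Add(Mul(-7, Pow(25, -1)), Mul(45, Pow(-47, -1))), 2), Function('a')(2)) = Mul(Mul(Add(Mul(-7, Pow(25, -1)), Mul(45, Pow(-47, -1))), 2), Add(5, Pow(2, 2))) = Mul(Mul(Add(Mul(-7, Rational(1, 25)), Mul(45, Rational(-1, 47))), 2), Add(5, 4)) = Mul(Mul(Add(Rational(-7, 25), Rational(-45, 47)), 2), 9) = Mul(Mul(Rational(-1454, 1175), 2), 9) = Mul(Rational(-2908, 1175), 9) = Rational(-26172, 1175)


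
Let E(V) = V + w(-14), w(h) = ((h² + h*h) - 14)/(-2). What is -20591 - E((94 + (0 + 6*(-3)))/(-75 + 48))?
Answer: -550778/27 ≈ -20399.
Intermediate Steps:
w(h) = 7 - h² (w(h) = ((h² + h²) - 14)*(-½) = (2*h² - 14)*(-½) = (-14 + 2*h²)*(-½) = 7 - h²)
E(V) = -189 + V (E(V) = V + (7 - 1*(-14)²) = V + (7 - 1*196) = V + (7 - 196) = V - 189 = -189 + V)
-20591 - E((94 + (0 + 6*(-3)))/(-75 + 48)) = -20591 - (-189 + (94 + (0 + 6*(-3)))/(-75 + 48)) = -20591 - (-189 + (94 + (0 - 18))/(-27)) = -20591 - (-189 + (94 - 18)*(-1/27)) = -20591 - (-189 + 76*(-1/27)) = -20591 - (-189 - 76/27) = -20591 - 1*(-5179/27) = -20591 + 5179/27 = -550778/27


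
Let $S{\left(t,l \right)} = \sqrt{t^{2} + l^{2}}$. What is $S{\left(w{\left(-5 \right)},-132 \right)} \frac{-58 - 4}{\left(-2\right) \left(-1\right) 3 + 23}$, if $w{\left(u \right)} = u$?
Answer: $- \frac{62 \sqrt{17449}}{29} \approx -282.41$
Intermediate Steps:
$S{\left(t,l \right)} = \sqrt{l^{2} + t^{2}}$
$S{\left(w{\left(-5 \right)},-132 \right)} \frac{-58 - 4}{\left(-2\right) \left(-1\right) 3 + 23} = \sqrt{\left(-132\right)^{2} + \left(-5\right)^{2}} \frac{-58 - 4}{\left(-2\right) \left(-1\right) 3 + 23} = \sqrt{17424 + 25} \left(- \frac{62}{2 \cdot 3 + 23}\right) = \sqrt{17449} \left(- \frac{62}{6 + 23}\right) = \sqrt{17449} \left(- \frac{62}{29}\right) = - \frac{62 \sqrt{17449}}{29}$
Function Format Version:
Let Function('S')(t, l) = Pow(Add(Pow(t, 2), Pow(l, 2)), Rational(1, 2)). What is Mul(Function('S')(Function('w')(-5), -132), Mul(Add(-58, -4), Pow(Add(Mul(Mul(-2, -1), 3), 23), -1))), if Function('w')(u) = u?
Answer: Mul(Rational(-62, 29), Pow(17449, Rational(1, 2))) ≈ -282.41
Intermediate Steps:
Function('S')(t, l) = Pow(Add(Pow(l, 2), Pow(t, 2)), Rational(1, 2))
Mul(Function('S')(Function('w')(-5), -132), Mul(Add(-58, -4), Pow(Add(Mul(Mul(-2, -1), 3), 23), -1))) = Mul(Pow(Add(Pow(-132, 2), Pow(-5, 2)), Rational(1, 2)), Mul(Add(-58, -4), Pow(Add(Mul(Mul(-2, -1), 3), 23), -1))) = Mul(Pow(Add(17424, 25), Rational(1, 2)), Mul(-62, Pow(Add(Mul(2, 3), 23), -1))) = Mul(Pow(17449, Rational(1, 2)), Mul(-62, Pow(Add(6, 23), -1))) = Mul(Pow(17449, Rational(1, 2)), Mul(-62, Pow(29, -1))) = Mul(Pow(17449, Rational(1, 2)), Mul(-62, Rational(1, 29))) = Mul(Pow(17449, Rational(1, 2)), Rational(-62, 29)) = Mul(Rational(-62, 29), Pow(17449, Rational(1, 2)))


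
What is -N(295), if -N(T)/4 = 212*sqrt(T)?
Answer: 848*sqrt(295) ≈ 14565.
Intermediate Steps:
N(T) = -848*sqrt(T)
-N(295) = -(-848)*sqrt(295) = 848*sqrt(295)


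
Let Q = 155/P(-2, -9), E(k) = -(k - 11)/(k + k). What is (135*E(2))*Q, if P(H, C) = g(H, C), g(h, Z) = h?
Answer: -188325/8 ≈ -23541.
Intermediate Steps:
P(H, C) = H
E(k) = -(-11 + k)/(2*k)
Q = -155/2 (Q = 155/(-2) = 155*(-½) = -155/2 ≈ -77.500)
(135*E(2))*Q = (135*((½)*(11 - 1*2)/2))*(-155/2) = (135*((½)*(½)*(11 - 2)))*(-155/2) = (135*((½)*(½)*9))*(-155/2) = (135*(9/4))*(-155/2) = (1215/4)*(-155/2) = -188325/8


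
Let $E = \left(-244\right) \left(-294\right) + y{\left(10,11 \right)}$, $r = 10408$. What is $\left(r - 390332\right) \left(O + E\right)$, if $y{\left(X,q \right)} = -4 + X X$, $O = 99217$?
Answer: $-64985620276$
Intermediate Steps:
$y{\left(X,q \right)} = -4 + X^{2}$
$E = 71832$ ($E = \left(-244\right) \left(-294\right) - \left(4 - 10^{2}\right) = 71736 + \left(-4 + 100\right) = 71736 + 96 = 71832$)
$\left(r - 390332\right) \left(O + E\right) = \left(10408 - 390332\right) \left(99217 + 71832\right) = \left(-379924\right) 171049 = -64985620276$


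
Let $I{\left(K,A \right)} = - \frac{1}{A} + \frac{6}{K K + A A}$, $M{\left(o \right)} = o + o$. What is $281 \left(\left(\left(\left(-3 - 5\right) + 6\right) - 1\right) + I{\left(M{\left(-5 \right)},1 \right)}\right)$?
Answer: $- \frac{111838}{101} \approx -1107.3$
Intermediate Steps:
$M{\left(o \right)} = 2 o$
$I{\left(K,A \right)} = - \frac{1}{A} + \frac{6}{A^{2} + K^{2}}$ ($I{\left(K,A \right)} = - \frac{1}{A} + \frac{6}{K^{2} + A^{2}} = - \frac{1}{A} + \frac{6}{A^{2} + K^{2}}$)
$281 \left(\left(\left(\left(-3 - 5\right) + 6\right) - 1\right) + I{\left(M{\left(-5 \right)},1 \right)}\right) = 281 \left(\left(\left(\left(-3 - 5\right) + 6\right) - 1\right) + \frac{- 1^{2} - \left(2 \left(-5\right)\right)^{2} + 6 \cdot 1}{1 \left(1^{2} + \left(2 \left(-5\right)\right)^{2}\right)}\right) = 281 \left(\left(\left(-8 + 6\right) - 1\right) + 1 \frac{1}{1 + \left(-10\right)^{2}} \left(\left(-1\right) 1 - \left(-10\right)^{2} + 6\right)\right) = 281 \left(\left(-2 - 1\right) + 1 \frac{1}{1 + 100} \left(-1 - 100 + 6\right)\right) = 281 \left(-3 + 1 \cdot \frac{1}{101} \left(-1 - 100 + 6\right)\right) = 281 \left(-3 + 1 \cdot \frac{1}{101} \left(-95\right)\right) = 281 \left(-3 - \frac{95}{101}\right) = 281 \left(- \frac{398}{101}\right) = - \frac{111838}{101}$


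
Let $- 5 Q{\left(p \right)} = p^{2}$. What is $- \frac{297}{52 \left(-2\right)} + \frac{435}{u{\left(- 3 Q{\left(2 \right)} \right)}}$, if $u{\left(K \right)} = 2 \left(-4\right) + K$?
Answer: $- \frac{54471}{728} \approx -74.823$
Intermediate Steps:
$Q{\left(p \right)} = - \frac{p^{2}}{5}$
$u{\left(K \right)} = -8 + K$
$- \frac{297}{52 \left(-2\right)} + \frac{435}{u{\left(- 3 Q{\left(2 \right)} \right)}} = - \frac{297}{52 \left(-2\right)} + \frac{435}{-8 - 3 \left(- \frac{2^{2}}{5}\right)} = - \frac{297}{-104} + \frac{435}{-8 - 3 \left(\left(- \frac{1}{5}\right) 4\right)} = \left(-297\right) \left(- \frac{1}{104}\right) + \frac{435}{-8 - - \frac{12}{5}} = \frac{297}{104} + \frac{435}{-8 + \frac{12}{5}} = \frac{297}{104} + \frac{435}{- \frac{28}{5}} = \frac{297}{104} + 435 \left(- \frac{5}{28}\right) = \frac{297}{104} - \frac{2175}{28} = - \frac{54471}{728}$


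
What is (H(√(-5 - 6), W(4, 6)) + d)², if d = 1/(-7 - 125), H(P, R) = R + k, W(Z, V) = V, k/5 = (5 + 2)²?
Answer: 1097663161/17424 ≈ 62997.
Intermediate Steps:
k = 245 (k = 5*(5 + 2)² = 5*7² = 5*49 = 245)
H(P, R) = 245 + R (H(P, R) = R + 245 = 245 + R)
d = -1/132 (d = 1/(-132) = -1/132 ≈ -0.0075758)
(H(√(-5 - 6), W(4, 6)) + d)² = ((245 + 6) - 1/132)² = (251 - 1/132)² = (33131/132)² = 1097663161/17424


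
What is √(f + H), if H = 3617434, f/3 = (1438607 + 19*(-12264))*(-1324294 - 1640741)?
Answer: I*√10723854914621 ≈ 3.2747e+6*I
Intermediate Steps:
f = -10723858532055 (f = 3*((1438607 + 19*(-12264))*(-1324294 - 1640741)) = 3*((1438607 - 233016)*(-2965035)) = 3*(1205591*(-2965035)) = 3*(-3574619510685) = -10723858532055)
√(f + H) = √(-10723858532055 + 3617434) = √(-10723854914621) = I*√10723854914621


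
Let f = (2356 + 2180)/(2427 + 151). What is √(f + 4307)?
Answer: √7159094399/1289 ≈ 65.641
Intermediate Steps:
f = 2268/1289 (f = 4536/2578 = 4536*(1/2578) = 2268/1289 ≈ 1.7595)
√(f + 4307) = √(2268/1289 + 4307) = √(5553991/1289) = √7159094399/1289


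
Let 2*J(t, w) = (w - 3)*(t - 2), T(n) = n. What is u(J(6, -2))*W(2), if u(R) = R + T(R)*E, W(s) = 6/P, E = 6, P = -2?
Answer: 210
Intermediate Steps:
J(t, w) = (-3 + w)*(-2 + t)/2 (J(t, w) = ((w - 3)*(t - 2))/2 = ((-3 + w)*(-2 + t))/2 = (-3 + w)*(-2 + t)/2)
W(s) = -3 (W(s) = 6/(-2) = 6*(-½) = -3)
u(R) = 7*R (u(R) = R + R*6 = R + 6*R = 7*R)
u(J(6, -2))*W(2) = (7*(3 - 1*(-2) - 3/2*6 + (½)*6*(-2)))*(-3) = (7*(3 + 2 - 9 - 6))*(-3) = (7*(-10))*(-3) = -70*(-3) = 210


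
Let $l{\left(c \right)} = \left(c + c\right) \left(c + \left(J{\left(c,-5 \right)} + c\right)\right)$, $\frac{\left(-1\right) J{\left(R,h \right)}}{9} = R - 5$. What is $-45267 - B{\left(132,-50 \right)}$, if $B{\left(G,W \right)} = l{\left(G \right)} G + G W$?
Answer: $30592725$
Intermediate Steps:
$J{\left(R,h \right)} = 45 - 9 R$ ($J{\left(R,h \right)} = - 9 \left(R - 5\right) = - 9 \left(-5 + R\right) = 45 - 9 R$)
$l{\left(c \right)} = 2 c \left(45 - 7 c\right)$ ($l{\left(c \right)} = \left(c + c\right) \left(c - \left(-45 + 8 c\right)\right) = 2 c \left(c - \left(-45 + 8 c\right)\right) = 2 c \left(45 - 7 c\right)$)
$B{\left(G,W \right)} = G W + 2 G^{2} \left(45 - 7 G\right)$ ($B{\left(G,W \right)} = 2 G \left(45 - 7 G\right) G + G W = 2 G^{2} \left(45 - 7 G\right) + G W = G W + 2 G^{2} \left(45 - 7 G\right)$)
$-45267 - B{\left(132,-50 \right)} = -45267 - 132 \left(-50 - 14 \cdot 132^{2} + 90 \cdot 132\right) = -45267 - 132 \left(-50 - 243936 + 11880\right) = -45267 - 132 \left(-232106\right) = -45267 - -30637992 = -45267 + 30637992 = 30592725$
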